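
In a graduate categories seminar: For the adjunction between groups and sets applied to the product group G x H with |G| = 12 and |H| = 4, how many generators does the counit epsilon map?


The counit epsilon_K: F(U(K)) -> K of the Free-Forgetful adjunction
maps |K| generators of F(U(K)) into K. For K = G x H (the product group),
|G x H| = |G| * |H|.
Total generators mapped = 12 * 4 = 48.

48


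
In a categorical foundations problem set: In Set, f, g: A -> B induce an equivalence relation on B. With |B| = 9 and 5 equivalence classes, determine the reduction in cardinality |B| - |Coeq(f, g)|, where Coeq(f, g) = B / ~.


The coequalizer Coeq(f, g) = B / ~ has one element per equivalence class.
|B| = 9, |Coeq(f, g)| = 5.
|B| - |Coeq(f, g)| = 9 - 5 = 4.

4


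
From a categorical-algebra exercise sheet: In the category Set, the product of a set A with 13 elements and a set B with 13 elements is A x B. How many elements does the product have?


In Set, the product A x B is the Cartesian product.
By the universal property, |A x B| = |A| * |B|.
|A x B| = 13 * 13 = 169

169


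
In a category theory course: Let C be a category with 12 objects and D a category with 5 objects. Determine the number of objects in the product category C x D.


The product category C x D has objects that are pairs (c, d).
Number of pairs = |Ob(C)| * |Ob(D)| = 12 * 5 = 60

60


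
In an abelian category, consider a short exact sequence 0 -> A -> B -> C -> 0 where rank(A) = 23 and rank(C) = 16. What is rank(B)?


For a short exact sequence 0 -> A -> B -> C -> 0,
rank is additive: rank(B) = rank(A) + rank(C).
rank(B) = 23 + 16 = 39

39


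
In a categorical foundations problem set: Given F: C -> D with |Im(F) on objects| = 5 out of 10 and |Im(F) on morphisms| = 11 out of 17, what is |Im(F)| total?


The image of F consists of distinct objects and distinct morphisms.
|Im(F)| on objects = 5
|Im(F)| on morphisms = 11
Total image cardinality = 5 + 11 = 16

16


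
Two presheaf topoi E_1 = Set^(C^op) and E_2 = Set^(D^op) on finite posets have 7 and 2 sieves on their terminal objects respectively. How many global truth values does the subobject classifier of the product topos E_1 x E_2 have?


In a product of presheaf topoi E_1 x E_2, the subobject classifier
is Omega = Omega_1 x Omega_2 (componentwise), so
|Omega(top)| = |Omega_1(top_1)| * |Omega_2(top_2)|.
= 7 * 2 = 14.

14


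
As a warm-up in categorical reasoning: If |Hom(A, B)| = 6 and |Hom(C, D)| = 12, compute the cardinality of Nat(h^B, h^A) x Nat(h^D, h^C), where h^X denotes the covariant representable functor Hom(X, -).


By the Yoneda lemma, Nat(h^B, h^A) is isomorphic to Hom(A, B),
so |Nat(h^B, h^A)| = |Hom(A, B)| and |Nat(h^D, h^C)| = |Hom(C, D)|.
|Hom(A, B)| = 6, |Hom(C, D)| = 12.
|Nat(h^B, h^A) x Nat(h^D, h^C)| = 6 * 12 = 72

72


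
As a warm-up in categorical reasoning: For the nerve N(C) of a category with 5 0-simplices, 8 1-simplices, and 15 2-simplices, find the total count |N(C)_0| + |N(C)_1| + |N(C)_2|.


The 2-skeleton of the nerve N(C) consists of simplices in dimensions 0, 1, 2:
  |N(C)_0| = 5 (objects)
  |N(C)_1| = 8 (morphisms)
  |N(C)_2| = 15 (composable pairs)
Total = 5 + 8 + 15 = 28

28


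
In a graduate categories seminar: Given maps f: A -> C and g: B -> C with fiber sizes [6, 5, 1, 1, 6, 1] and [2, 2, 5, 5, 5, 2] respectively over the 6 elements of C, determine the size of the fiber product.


The pullback A x_C B consists of pairs (a, b) with f(a) = g(b).
For each element c in C, the fiber product has |f^-1(c)| * |g^-1(c)| elements.
Summing over C: 6 * 2 + 5 * 2 + 1 * 5 + 1 * 5 + 6 * 5 + 1 * 2
= 12 + 10 + 5 + 5 + 30 + 2 = 64

64


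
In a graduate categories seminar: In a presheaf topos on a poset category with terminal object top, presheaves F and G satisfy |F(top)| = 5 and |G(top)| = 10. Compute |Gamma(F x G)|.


Global sections of a presheaf on a poset with terminal top satisfy
Gamma(H) ~ H(top). Presheaves admit pointwise products, so
(F x G)(top) = F(top) x G(top) (Cartesian product).
|Gamma(F x G)| = |F(top)| * |G(top)| = 5 * 10 = 50.

50


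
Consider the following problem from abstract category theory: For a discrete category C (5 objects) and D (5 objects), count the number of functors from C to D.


A functor from a discrete category C to D is determined by
where each object maps. Each of the 5 objects of C can map
to any of the 5 objects of D independently.
Number of functors = 5^5 = 3125

3125


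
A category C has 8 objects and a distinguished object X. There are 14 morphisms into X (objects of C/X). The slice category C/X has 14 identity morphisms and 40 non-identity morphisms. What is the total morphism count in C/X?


In the slice category C/X, objects are morphisms to X.
Identity morphisms: 14 (one per object of C/X).
Non-identity morphisms: 40.
Total = 14 + 40 = 54

54


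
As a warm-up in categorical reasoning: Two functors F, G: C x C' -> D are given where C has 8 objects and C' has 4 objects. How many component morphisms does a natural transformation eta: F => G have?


A natural transformation eta: F => G assigns one component morphism per
object of the domain category.
The domain is the product category C x C', so
|Ob(C x C')| = |Ob(C)| * |Ob(C')| = 8 * 4 = 32.
Therefore eta has 32 component morphisms.

32


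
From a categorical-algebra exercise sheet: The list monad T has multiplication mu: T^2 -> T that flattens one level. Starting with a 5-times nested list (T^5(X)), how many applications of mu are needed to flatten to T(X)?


Each application of mu: T^2 -> T removes one layer of nesting.
Starting at depth 5 (i.e., T^5(X)), we need to reach T(X).
Number of mu applications = 5 - 1 = 4

4


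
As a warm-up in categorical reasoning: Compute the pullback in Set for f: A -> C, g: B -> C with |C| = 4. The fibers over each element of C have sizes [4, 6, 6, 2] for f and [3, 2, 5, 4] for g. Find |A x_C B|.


The pullback A x_C B consists of pairs (a, b) with f(a) = g(b).
For each element c in C, the fiber product has |f^-1(c)| * |g^-1(c)| elements.
Summing over C: 4 * 3 + 6 * 2 + 6 * 5 + 2 * 4
= 12 + 12 + 30 + 8 = 62

62


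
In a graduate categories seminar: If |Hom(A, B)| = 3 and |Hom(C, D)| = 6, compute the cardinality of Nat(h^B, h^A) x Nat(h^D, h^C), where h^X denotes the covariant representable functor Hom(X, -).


By the Yoneda lemma, Nat(h^B, h^A) is isomorphic to Hom(A, B),
so |Nat(h^B, h^A)| = |Hom(A, B)| and |Nat(h^D, h^C)| = |Hom(C, D)|.
|Hom(A, B)| = 3, |Hom(C, D)| = 6.
|Nat(h^B, h^A) x Nat(h^D, h^C)| = 3 * 6 = 18

18


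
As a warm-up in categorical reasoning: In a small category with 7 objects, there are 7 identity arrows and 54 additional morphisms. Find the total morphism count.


Each object has an identity morphism, giving 7 identities.
Adding the 54 non-identity morphisms:
Total = 7 + 54 = 61

61


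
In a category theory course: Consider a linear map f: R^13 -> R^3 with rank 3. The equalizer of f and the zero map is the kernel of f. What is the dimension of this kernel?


The equalizer of f and the zero map is ker(f).
By the rank-nullity theorem: dim(ker(f)) = dim(domain) - rank(f).
dim(ker(f)) = 13 - 3 = 10

10


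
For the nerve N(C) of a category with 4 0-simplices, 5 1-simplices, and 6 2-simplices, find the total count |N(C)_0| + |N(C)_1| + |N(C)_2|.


The 2-skeleton of the nerve N(C) consists of simplices in dimensions 0, 1, 2:
  |N(C)_0| = 4 (objects)
  |N(C)_1| = 5 (morphisms)
  |N(C)_2| = 6 (composable pairs)
Total = 4 + 5 + 6 = 15

15


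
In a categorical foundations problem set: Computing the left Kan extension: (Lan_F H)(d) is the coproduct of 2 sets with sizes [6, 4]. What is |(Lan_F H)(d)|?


Pointwise, the left Kan extension (Lan_F H)(d) is the colimit, indexed
by the comma category (F downarrow d), of H composed with the
projection (F downarrow d) -> C. Here that colimit is given
as a coproduct (disjoint union) of sets, so its cardinality is the
sum of the sizes of the summands.
Coproduct of sets with sizes: 6 + 4
= 10

10


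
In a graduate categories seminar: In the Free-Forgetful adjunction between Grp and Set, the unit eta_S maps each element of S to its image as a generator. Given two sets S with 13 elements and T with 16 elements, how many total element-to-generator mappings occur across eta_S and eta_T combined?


The unit eta_X: X -> U(F(X)) of the Free-Forgetful adjunction
maps each element of X to a generator of F(X). For X = S + T (disjoint
union in Set), |S + T| = |S| + |T|.
Total mappings = 13 + 16 = 29.

29


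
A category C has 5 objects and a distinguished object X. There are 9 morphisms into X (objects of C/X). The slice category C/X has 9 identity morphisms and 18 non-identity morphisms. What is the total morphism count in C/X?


In the slice category C/X, objects are morphisms to X.
Identity morphisms: 9 (one per object of C/X).
Non-identity morphisms: 18.
Total = 9 + 18 = 27

27


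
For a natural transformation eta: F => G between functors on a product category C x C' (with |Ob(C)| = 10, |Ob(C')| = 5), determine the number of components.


A natural transformation eta: F => G assigns one component morphism per
object of the domain category.
The domain is the product category C x C', so
|Ob(C x C')| = |Ob(C)| * |Ob(C')| = 10 * 5 = 50.
Therefore eta has 50 component morphisms.

50


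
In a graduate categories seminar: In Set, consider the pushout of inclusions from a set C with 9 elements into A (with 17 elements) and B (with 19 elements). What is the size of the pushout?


The pushout A +_C B identifies the images of C in A and B.
|A +_C B| = |A| + |B| - |C| (for injections).
= 17 + 19 - 9 = 27

27


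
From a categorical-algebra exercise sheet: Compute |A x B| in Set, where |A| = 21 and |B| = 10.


In Set, the product A x B is the Cartesian product.
By the universal property, |A x B| = |A| * |B|.
|A x B| = 21 * 10 = 210

210


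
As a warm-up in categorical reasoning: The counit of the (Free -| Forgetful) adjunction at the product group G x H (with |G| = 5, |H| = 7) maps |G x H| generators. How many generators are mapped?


The counit epsilon_K: F(U(K)) -> K of the Free-Forgetful adjunction
maps |K| generators of F(U(K)) into K. For K = G x H (the product group),
|G x H| = |G| * |H|.
Total generators mapped = 5 * 7 = 35.

35


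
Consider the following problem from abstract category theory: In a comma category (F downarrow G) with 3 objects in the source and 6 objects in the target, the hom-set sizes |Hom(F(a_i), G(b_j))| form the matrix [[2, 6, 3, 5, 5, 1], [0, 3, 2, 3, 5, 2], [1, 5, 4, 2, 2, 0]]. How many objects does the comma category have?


Objects of (F downarrow G) are triples (a, b, h: F(a)->G(b)).
The count equals the sum of all entries in the hom-matrix.
sum(row 0) = 22
sum(row 1) = 15
sum(row 2) = 14
Grand total = 51

51


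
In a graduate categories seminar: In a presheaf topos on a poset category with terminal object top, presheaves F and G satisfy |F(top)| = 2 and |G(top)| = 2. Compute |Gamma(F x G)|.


Global sections of a presheaf on a poset with terminal top satisfy
Gamma(H) ~ H(top). Presheaves admit pointwise products, so
(F x G)(top) = F(top) x G(top) (Cartesian product).
|Gamma(F x G)| = |F(top)| * |G(top)| = 2 * 2 = 4.

4


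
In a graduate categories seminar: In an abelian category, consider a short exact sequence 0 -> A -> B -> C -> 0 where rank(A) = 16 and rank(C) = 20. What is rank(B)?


For a short exact sequence 0 -> A -> B -> C -> 0,
rank is additive: rank(B) = rank(A) + rank(C).
rank(B) = 16 + 20 = 36

36


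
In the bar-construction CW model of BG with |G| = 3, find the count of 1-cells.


In the bar-construction CW model of BG, the n-cells are indexed by
n-tuples [g_1|...|g_n] of non-identity elements of G (degenerate
simplices with some g_i = e do not contribute cells), so there are
(|G| - 1)^n n-cells.
For dim = 1 with |G| = 3:
cells = (3 - 1)^1 = 2^1 = 2

2


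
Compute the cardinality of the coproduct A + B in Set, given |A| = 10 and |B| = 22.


In Set, the coproduct A + B is the disjoint union.
|A + B| = |A| + |B| = 10 + 22 = 32

32


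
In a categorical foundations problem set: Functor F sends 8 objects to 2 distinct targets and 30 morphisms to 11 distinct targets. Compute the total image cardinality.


The image of F consists of distinct objects and distinct morphisms.
|Im(F)| on objects = 2
|Im(F)| on morphisms = 11
Total image cardinality = 2 + 11 = 13

13


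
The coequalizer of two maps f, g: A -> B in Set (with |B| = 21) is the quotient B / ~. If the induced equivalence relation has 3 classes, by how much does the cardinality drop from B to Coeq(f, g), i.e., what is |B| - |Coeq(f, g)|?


The coequalizer Coeq(f, g) = B / ~ has one element per equivalence class.
|B| = 21, |Coeq(f, g)| = 3.
|B| - |Coeq(f, g)| = 21 - 3 = 18.

18


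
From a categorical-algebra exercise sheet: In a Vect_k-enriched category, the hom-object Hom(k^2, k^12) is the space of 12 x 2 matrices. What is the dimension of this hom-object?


In Vect-enriched categories, Hom(k^n, k^m) is the space of m x n matrices.
dim(Hom(k^2, k^12)) = 12 * 2 = 24

24


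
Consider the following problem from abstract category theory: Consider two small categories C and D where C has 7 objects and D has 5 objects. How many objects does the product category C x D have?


The product category C x D has objects that are pairs (c, d).
Number of pairs = |Ob(C)| * |Ob(D)| = 7 * 5 = 35

35


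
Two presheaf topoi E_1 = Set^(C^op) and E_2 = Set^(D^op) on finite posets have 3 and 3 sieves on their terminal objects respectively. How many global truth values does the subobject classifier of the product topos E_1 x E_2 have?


In a product of presheaf topoi E_1 x E_2, the subobject classifier
is Omega = Omega_1 x Omega_2 (componentwise), so
|Omega(top)| = |Omega_1(top_1)| * |Omega_2(top_2)|.
= 3 * 3 = 9.

9


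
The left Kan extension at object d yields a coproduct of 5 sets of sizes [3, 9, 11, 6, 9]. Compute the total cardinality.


Pointwise, the left Kan extension (Lan_F H)(d) is the colimit, indexed
by the comma category (F downarrow d), of H composed with the
projection (F downarrow d) -> C. Here that colimit is given
as a coproduct (disjoint union) of sets, so its cardinality is the
sum of the sizes of the summands.
Coproduct of sets with sizes: 3 + 9 + 11 + 6 + 9
= 38

38


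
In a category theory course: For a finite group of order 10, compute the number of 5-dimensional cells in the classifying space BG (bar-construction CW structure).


In the bar-construction CW model of BG, the n-cells are indexed by
n-tuples [g_1|...|g_n] of non-identity elements of G (degenerate
simplices with some g_i = e do not contribute cells), so there are
(|G| - 1)^n n-cells.
For dim = 5 with |G| = 10:
cells = (10 - 1)^5 = 9^5 = 59049

59049


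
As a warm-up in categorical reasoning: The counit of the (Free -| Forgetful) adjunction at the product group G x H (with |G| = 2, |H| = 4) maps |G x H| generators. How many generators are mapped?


The counit epsilon_K: F(U(K)) -> K of the Free-Forgetful adjunction
maps |K| generators of F(U(K)) into K. For K = G x H (the product group),
|G x H| = |G| * |H|.
Total generators mapped = 2 * 4 = 8.

8


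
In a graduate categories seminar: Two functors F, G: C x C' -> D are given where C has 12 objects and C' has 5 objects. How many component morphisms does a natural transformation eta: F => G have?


A natural transformation eta: F => G assigns one component morphism per
object of the domain category.
The domain is the product category C x C', so
|Ob(C x C')| = |Ob(C)| * |Ob(C')| = 12 * 5 = 60.
Therefore eta has 60 component morphisms.

60


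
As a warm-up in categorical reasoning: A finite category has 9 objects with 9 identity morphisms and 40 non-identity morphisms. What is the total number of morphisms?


Each object has an identity morphism, giving 9 identities.
Adding the 40 non-identity morphisms:
Total = 9 + 40 = 49

49


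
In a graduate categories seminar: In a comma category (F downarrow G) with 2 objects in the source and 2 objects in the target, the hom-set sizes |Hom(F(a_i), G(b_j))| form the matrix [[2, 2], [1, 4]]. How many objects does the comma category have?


Objects of (F downarrow G) are triples (a, b, h: F(a)->G(b)).
The count equals the sum of all entries in the hom-matrix.
sum(row 0) = 4
sum(row 1) = 5
Grand total = 9

9


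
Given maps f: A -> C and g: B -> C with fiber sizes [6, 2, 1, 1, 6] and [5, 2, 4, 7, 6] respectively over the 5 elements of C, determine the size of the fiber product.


The pullback A x_C B consists of pairs (a, b) with f(a) = g(b).
For each element c in C, the fiber product has |f^-1(c)| * |g^-1(c)| elements.
Summing over C: 6 * 5 + 2 * 2 + 1 * 4 + 1 * 7 + 6 * 6
= 30 + 4 + 4 + 7 + 36 = 81

81


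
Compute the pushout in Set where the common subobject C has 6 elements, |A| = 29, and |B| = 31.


The pushout A +_C B identifies the images of C in A and B.
|A +_C B| = |A| + |B| - |C| (for injections).
= 29 + 31 - 6 = 54

54


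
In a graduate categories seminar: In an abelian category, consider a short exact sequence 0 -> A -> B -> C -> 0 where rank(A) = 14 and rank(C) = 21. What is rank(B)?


For a short exact sequence 0 -> A -> B -> C -> 0,
rank is additive: rank(B) = rank(A) + rank(C).
rank(B) = 14 + 21 = 35

35


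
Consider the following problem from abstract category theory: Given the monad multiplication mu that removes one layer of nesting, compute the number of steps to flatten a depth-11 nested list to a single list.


Each application of mu: T^2 -> T removes one layer of nesting.
Starting at depth 11 (i.e., T^11(X)), we need to reach T(X).
Number of mu applications = 11 - 1 = 10

10


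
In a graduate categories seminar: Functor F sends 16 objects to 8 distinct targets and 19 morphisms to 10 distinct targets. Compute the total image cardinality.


The image of F consists of distinct objects and distinct morphisms.
|Im(F)| on objects = 8
|Im(F)| on morphisms = 10
Total image cardinality = 8 + 10 = 18

18


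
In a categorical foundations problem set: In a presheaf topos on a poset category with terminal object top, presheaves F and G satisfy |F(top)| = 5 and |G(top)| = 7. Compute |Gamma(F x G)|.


Global sections of a presheaf on a poset with terminal top satisfy
Gamma(H) ~ H(top). Presheaves admit pointwise products, so
(F x G)(top) = F(top) x G(top) (Cartesian product).
|Gamma(F x G)| = |F(top)| * |G(top)| = 5 * 7 = 35.

35


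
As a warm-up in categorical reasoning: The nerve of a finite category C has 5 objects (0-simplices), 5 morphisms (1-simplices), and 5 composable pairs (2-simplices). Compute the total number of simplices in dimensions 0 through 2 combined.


The 2-skeleton of the nerve N(C) consists of simplices in dimensions 0, 1, 2:
  |N(C)_0| = 5 (objects)
  |N(C)_1| = 5 (morphisms)
  |N(C)_2| = 5 (composable pairs)
Total = 5 + 5 + 5 = 15

15


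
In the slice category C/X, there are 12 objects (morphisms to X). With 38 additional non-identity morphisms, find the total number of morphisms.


In the slice category C/X, objects are morphisms to X.
Identity morphisms: 12 (one per object of C/X).
Non-identity morphisms: 38.
Total = 12 + 38 = 50

50


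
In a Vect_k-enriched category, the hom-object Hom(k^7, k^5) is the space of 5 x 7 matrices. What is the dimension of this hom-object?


In Vect-enriched categories, Hom(k^n, k^m) is the space of m x n matrices.
dim(Hom(k^7, k^5)) = 5 * 7 = 35

35


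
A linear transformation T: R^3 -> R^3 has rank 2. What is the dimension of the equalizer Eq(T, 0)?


The equalizer of f and the zero map is ker(f).
By the rank-nullity theorem: dim(ker(f)) = dim(domain) - rank(f).
dim(ker(f)) = 3 - 2 = 1

1


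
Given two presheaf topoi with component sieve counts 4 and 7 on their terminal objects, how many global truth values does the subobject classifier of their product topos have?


In a product of presheaf topoi E_1 x E_2, the subobject classifier
is Omega = Omega_1 x Omega_2 (componentwise), so
|Omega(top)| = |Omega_1(top_1)| * |Omega_2(top_2)|.
= 4 * 7 = 28.

28


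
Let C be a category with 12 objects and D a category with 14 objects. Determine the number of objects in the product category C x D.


The product category C x D has objects that are pairs (c, d).
Number of pairs = |Ob(C)| * |Ob(D)| = 12 * 14 = 168

168


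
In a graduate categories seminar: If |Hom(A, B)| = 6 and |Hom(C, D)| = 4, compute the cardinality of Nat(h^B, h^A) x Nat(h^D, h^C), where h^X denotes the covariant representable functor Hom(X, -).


By the Yoneda lemma, Nat(h^B, h^A) is isomorphic to Hom(A, B),
so |Nat(h^B, h^A)| = |Hom(A, B)| and |Nat(h^D, h^C)| = |Hom(C, D)|.
|Hom(A, B)| = 6, |Hom(C, D)| = 4.
|Nat(h^B, h^A) x Nat(h^D, h^C)| = 6 * 4 = 24

24


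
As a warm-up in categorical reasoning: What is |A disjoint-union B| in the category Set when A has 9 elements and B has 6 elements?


In Set, the coproduct A + B is the disjoint union.
|A + B| = |A| + |B| = 9 + 6 = 15

15


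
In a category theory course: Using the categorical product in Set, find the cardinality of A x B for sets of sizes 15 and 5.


In Set, the product A x B is the Cartesian product.
By the universal property, |A x B| = |A| * |B|.
|A x B| = 15 * 5 = 75

75


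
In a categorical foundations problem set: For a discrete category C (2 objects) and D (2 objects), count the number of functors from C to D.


A functor from a discrete category C to D is determined by
where each object maps. Each of the 2 objects of C can map
to any of the 2 objects of D independently.
Number of functors = 2^2 = 4

4


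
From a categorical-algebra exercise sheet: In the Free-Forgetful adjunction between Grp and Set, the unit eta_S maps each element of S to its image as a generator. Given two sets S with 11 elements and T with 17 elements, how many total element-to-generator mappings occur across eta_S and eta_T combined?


The unit eta_X: X -> U(F(X)) of the Free-Forgetful adjunction
maps each element of X to a generator of F(X). For X = S + T (disjoint
union in Set), |S + T| = |S| + |T|.
Total mappings = 11 + 17 = 28.

28


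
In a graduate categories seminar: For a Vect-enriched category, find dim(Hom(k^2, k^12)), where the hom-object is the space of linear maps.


In Vect-enriched categories, Hom(k^n, k^m) is the space of m x n matrices.
dim(Hom(k^2, k^12)) = 12 * 2 = 24

24


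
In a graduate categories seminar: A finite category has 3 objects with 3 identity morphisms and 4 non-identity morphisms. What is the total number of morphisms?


Each object has an identity morphism, giving 3 identities.
Adding the 4 non-identity morphisms:
Total = 3 + 4 = 7

7


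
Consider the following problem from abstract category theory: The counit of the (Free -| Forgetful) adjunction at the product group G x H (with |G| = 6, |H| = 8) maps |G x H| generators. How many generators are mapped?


The counit epsilon_K: F(U(K)) -> K of the Free-Forgetful adjunction
maps |K| generators of F(U(K)) into K. For K = G x H (the product group),
|G x H| = |G| * |H|.
Total generators mapped = 6 * 8 = 48.

48


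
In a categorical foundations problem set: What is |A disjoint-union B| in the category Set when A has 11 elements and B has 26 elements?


In Set, the coproduct A + B is the disjoint union.
|A + B| = |A| + |B| = 11 + 26 = 37

37


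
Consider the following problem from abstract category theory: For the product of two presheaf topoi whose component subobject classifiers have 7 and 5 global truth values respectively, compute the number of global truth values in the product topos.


In a product of presheaf topoi E_1 x E_2, the subobject classifier
is Omega = Omega_1 x Omega_2 (componentwise), so
|Omega(top)| = |Omega_1(top_1)| * |Omega_2(top_2)|.
= 7 * 5 = 35.

35


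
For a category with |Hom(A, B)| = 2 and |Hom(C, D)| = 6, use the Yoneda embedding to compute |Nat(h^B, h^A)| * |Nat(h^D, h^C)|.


By the Yoneda lemma, Nat(h^B, h^A) is isomorphic to Hom(A, B),
so |Nat(h^B, h^A)| = |Hom(A, B)| and |Nat(h^D, h^C)| = |Hom(C, D)|.
|Hom(A, B)| = 2, |Hom(C, D)| = 6.
|Nat(h^B, h^A) x Nat(h^D, h^C)| = 2 * 6 = 12

12


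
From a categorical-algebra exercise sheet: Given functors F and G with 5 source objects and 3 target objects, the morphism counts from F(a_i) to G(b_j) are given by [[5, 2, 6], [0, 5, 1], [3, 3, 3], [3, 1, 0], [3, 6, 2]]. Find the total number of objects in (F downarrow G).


Objects of (F downarrow G) are triples (a, b, h: F(a)->G(b)).
The count equals the sum of all entries in the hom-matrix.
sum(row 0) = 13
sum(row 1) = 6
sum(row 2) = 9
sum(row 3) = 4
sum(row 4) = 11
Grand total = 43

43


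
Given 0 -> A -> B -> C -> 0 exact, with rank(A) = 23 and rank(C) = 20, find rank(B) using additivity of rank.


For a short exact sequence 0 -> A -> B -> C -> 0,
rank is additive: rank(B) = rank(A) + rank(C).
rank(B) = 23 + 20 = 43

43


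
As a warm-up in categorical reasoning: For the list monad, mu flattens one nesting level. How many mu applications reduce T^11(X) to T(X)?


Each application of mu: T^2 -> T removes one layer of nesting.
Starting at depth 11 (i.e., T^11(X)), we need to reach T(X).
Number of mu applications = 11 - 1 = 10

10


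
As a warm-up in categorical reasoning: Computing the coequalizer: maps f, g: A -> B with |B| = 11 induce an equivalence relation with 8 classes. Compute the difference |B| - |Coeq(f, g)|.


The coequalizer Coeq(f, g) = B / ~ has one element per equivalence class.
|B| = 11, |Coeq(f, g)| = 8.
|B| - |Coeq(f, g)| = 11 - 8 = 3.

3


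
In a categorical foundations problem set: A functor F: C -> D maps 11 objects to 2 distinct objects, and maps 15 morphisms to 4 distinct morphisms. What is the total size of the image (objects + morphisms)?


The image of F consists of distinct objects and distinct morphisms.
|Im(F)| on objects = 2
|Im(F)| on morphisms = 4
Total image cardinality = 2 + 4 = 6

6


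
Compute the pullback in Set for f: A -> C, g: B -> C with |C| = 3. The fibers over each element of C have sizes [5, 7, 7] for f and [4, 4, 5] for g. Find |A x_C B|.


The pullback A x_C B consists of pairs (a, b) with f(a) = g(b).
For each element c in C, the fiber product has |f^-1(c)| * |g^-1(c)| elements.
Summing over C: 5 * 4 + 7 * 4 + 7 * 5
= 20 + 28 + 35 = 83

83


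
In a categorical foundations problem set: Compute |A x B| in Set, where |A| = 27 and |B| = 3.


In Set, the product A x B is the Cartesian product.
By the universal property, |A x B| = |A| * |B|.
|A x B| = 27 * 3 = 81

81


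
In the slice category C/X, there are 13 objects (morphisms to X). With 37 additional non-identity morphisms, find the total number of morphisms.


In the slice category C/X, objects are morphisms to X.
Identity morphisms: 13 (one per object of C/X).
Non-identity morphisms: 37.
Total = 13 + 37 = 50

50


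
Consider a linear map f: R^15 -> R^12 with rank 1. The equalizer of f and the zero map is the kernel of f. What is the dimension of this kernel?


The equalizer of f and the zero map is ker(f).
By the rank-nullity theorem: dim(ker(f)) = dim(domain) - rank(f).
dim(ker(f)) = 15 - 1 = 14

14


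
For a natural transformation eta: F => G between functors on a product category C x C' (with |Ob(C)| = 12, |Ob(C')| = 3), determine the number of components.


A natural transformation eta: F => G assigns one component morphism per
object of the domain category.
The domain is the product category C x C', so
|Ob(C x C')| = |Ob(C)| * |Ob(C')| = 12 * 3 = 36.
Therefore eta has 36 component morphisms.

36


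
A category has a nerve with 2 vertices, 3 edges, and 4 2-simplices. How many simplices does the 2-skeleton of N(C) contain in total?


The 2-skeleton of the nerve N(C) consists of simplices in dimensions 0, 1, 2:
  |N(C)_0| = 2 (objects)
  |N(C)_1| = 3 (morphisms)
  |N(C)_2| = 4 (composable pairs)
Total = 2 + 3 + 4 = 9

9


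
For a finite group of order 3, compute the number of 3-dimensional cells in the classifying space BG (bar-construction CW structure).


In the bar-construction CW model of BG, the n-cells are indexed by
n-tuples [g_1|...|g_n] of non-identity elements of G (degenerate
simplices with some g_i = e do not contribute cells), so there are
(|G| - 1)^n n-cells.
For dim = 3 with |G| = 3:
cells = (3 - 1)^3 = 2^3 = 8

8


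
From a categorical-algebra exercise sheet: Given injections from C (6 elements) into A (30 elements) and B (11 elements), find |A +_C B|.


The pushout A +_C B identifies the images of C in A and B.
|A +_C B| = |A| + |B| - |C| (for injections).
= 30 + 11 - 6 = 35

35


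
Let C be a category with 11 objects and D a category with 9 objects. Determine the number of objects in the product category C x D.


The product category C x D has objects that are pairs (c, d).
Number of pairs = |Ob(C)| * |Ob(D)| = 11 * 9 = 99

99


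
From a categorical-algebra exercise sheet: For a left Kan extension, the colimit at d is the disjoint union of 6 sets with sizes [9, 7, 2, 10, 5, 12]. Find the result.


Pointwise, the left Kan extension (Lan_F H)(d) is the colimit, indexed
by the comma category (F downarrow d), of H composed with the
projection (F downarrow d) -> C. Here that colimit is given
as a coproduct (disjoint union) of sets, so its cardinality is the
sum of the sizes of the summands.
Coproduct of sets with sizes: 9 + 7 + 2 + 10 + 5 + 12
= 45

45


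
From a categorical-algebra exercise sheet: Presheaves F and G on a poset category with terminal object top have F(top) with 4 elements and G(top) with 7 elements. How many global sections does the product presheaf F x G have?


Global sections of a presheaf on a poset with terminal top satisfy
Gamma(H) ~ H(top). Presheaves admit pointwise products, so
(F x G)(top) = F(top) x G(top) (Cartesian product).
|Gamma(F x G)| = |F(top)| * |G(top)| = 4 * 7 = 28.

28


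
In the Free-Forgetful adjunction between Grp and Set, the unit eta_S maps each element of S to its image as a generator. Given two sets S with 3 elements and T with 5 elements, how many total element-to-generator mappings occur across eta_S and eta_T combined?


The unit eta_X: X -> U(F(X)) of the Free-Forgetful adjunction
maps each element of X to a generator of F(X). For X = S + T (disjoint
union in Set), |S + T| = |S| + |T|.
Total mappings = 3 + 5 = 8.

8


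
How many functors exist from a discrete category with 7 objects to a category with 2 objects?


A functor from a discrete category C to D is determined by
where each object maps. Each of the 7 objects of C can map
to any of the 2 objects of D independently.
Number of functors = 2^7 = 128

128


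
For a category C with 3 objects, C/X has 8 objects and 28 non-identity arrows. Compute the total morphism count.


In the slice category C/X, objects are morphisms to X.
Identity morphisms: 8 (one per object of C/X).
Non-identity morphisms: 28.
Total = 8 + 28 = 36

36


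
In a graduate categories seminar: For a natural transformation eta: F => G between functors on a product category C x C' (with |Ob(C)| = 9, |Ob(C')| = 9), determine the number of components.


A natural transformation eta: F => G assigns one component morphism per
object of the domain category.
The domain is the product category C x C', so
|Ob(C x C')| = |Ob(C)| * |Ob(C')| = 9 * 9 = 81.
Therefore eta has 81 component morphisms.

81


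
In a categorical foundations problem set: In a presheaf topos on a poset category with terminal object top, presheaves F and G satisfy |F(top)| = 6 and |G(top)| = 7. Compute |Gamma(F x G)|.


Global sections of a presheaf on a poset with terminal top satisfy
Gamma(H) ~ H(top). Presheaves admit pointwise products, so
(F x G)(top) = F(top) x G(top) (Cartesian product).
|Gamma(F x G)| = |F(top)| * |G(top)| = 6 * 7 = 42.

42


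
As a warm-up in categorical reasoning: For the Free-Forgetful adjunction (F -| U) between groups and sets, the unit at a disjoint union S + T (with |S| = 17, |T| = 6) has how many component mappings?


The unit eta_X: X -> U(F(X)) of the Free-Forgetful adjunction
maps each element of X to a generator of F(X). For X = S + T (disjoint
union in Set), |S + T| = |S| + |T|.
Total mappings = 17 + 6 = 23.

23


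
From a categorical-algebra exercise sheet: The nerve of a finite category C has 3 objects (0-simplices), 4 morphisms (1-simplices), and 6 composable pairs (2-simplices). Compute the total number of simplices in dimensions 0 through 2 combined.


The 2-skeleton of the nerve N(C) consists of simplices in dimensions 0, 1, 2:
  |N(C)_0| = 3 (objects)
  |N(C)_1| = 4 (morphisms)
  |N(C)_2| = 6 (composable pairs)
Total = 3 + 4 + 6 = 13

13


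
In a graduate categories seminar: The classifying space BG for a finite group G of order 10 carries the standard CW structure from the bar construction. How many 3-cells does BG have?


In the bar-construction CW model of BG, the n-cells are indexed by
n-tuples [g_1|...|g_n] of non-identity elements of G (degenerate
simplices with some g_i = e do not contribute cells), so there are
(|G| - 1)^n n-cells.
For dim = 3 with |G| = 10:
cells = (10 - 1)^3 = 9^3 = 729

729


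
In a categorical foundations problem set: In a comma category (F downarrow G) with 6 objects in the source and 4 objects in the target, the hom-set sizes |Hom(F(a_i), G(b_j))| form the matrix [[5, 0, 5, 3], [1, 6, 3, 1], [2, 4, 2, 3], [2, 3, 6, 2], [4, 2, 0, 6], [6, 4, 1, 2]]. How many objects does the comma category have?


Objects of (F downarrow G) are triples (a, b, h: F(a)->G(b)).
The count equals the sum of all entries in the hom-matrix.
sum(row 0) = 13
sum(row 1) = 11
sum(row 2) = 11
sum(row 3) = 13
sum(row 4) = 12
sum(row 5) = 13
Grand total = 73

73


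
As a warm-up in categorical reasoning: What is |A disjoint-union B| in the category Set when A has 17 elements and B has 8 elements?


In Set, the coproduct A + B is the disjoint union.
|A + B| = |A| + |B| = 17 + 8 = 25

25


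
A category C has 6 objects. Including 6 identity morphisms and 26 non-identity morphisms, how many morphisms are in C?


Each object has an identity morphism, giving 6 identities.
Adding the 26 non-identity morphisms:
Total = 6 + 26 = 32

32


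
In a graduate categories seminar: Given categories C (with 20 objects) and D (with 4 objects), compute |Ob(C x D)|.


The product category C x D has objects that are pairs (c, d).
Number of pairs = |Ob(C)| * |Ob(D)| = 20 * 4 = 80

80


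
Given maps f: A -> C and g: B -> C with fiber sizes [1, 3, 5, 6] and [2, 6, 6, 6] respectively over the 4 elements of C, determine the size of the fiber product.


The pullback A x_C B consists of pairs (a, b) with f(a) = g(b).
For each element c in C, the fiber product has |f^-1(c)| * |g^-1(c)| elements.
Summing over C: 1 * 2 + 3 * 6 + 5 * 6 + 6 * 6
= 2 + 18 + 30 + 36 = 86

86


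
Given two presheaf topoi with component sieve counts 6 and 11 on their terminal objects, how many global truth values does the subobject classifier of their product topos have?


In a product of presheaf topoi E_1 x E_2, the subobject classifier
is Omega = Omega_1 x Omega_2 (componentwise), so
|Omega(top)| = |Omega_1(top_1)| * |Omega_2(top_2)|.
= 6 * 11 = 66.

66


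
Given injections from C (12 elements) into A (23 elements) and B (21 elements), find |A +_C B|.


The pushout A +_C B identifies the images of C in A and B.
|A +_C B| = |A| + |B| - |C| (for injections).
= 23 + 21 - 12 = 32

32


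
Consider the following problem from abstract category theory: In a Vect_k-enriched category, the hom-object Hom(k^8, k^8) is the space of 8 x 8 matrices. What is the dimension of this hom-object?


In Vect-enriched categories, Hom(k^n, k^m) is the space of m x n matrices.
dim(Hom(k^8, k^8)) = 8 * 8 = 64

64


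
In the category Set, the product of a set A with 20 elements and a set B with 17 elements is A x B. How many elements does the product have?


In Set, the product A x B is the Cartesian product.
By the universal property, |A x B| = |A| * |B|.
|A x B| = 20 * 17 = 340

340


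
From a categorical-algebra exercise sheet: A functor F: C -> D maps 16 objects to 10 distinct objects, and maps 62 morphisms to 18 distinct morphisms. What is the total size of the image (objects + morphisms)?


The image of F consists of distinct objects and distinct morphisms.
|Im(F)| on objects = 10
|Im(F)| on morphisms = 18
Total image cardinality = 10 + 18 = 28

28


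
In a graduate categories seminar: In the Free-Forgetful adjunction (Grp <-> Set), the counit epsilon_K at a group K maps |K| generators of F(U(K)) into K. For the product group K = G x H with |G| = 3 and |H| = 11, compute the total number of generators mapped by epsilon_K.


The counit epsilon_K: F(U(K)) -> K of the Free-Forgetful adjunction
maps |K| generators of F(U(K)) into K. For K = G x H (the product group),
|G x H| = |G| * |H|.
Total generators mapped = 3 * 11 = 33.

33


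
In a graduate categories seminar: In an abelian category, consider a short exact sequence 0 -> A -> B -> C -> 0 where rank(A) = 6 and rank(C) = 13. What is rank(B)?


For a short exact sequence 0 -> A -> B -> C -> 0,
rank is additive: rank(B) = rank(A) + rank(C).
rank(B) = 6 + 13 = 19

19


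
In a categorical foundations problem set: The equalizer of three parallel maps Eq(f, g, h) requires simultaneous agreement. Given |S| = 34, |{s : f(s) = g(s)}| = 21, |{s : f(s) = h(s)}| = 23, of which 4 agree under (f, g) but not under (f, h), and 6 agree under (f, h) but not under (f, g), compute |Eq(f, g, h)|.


Eq(f, g, h) is the triple-agreement set: points in S where all three
maps take the same value. Using inclusion-exclusion on the pairwise data:
Pair (f, g) agrees on 21 points; pair (f, h) on 23 points.
Points agreeing under (f, g) but not (f, h) = 4; under (f, h) but not (f, g) = 6.
Triple-agreement = agreement-in-(f, g) minus points that agree under (f, g) but not (f, h):
|Eq(f, g, h)| = 21 - 4 = 17
(cross-check via (f, h): 23 - 6 = 17.)

17


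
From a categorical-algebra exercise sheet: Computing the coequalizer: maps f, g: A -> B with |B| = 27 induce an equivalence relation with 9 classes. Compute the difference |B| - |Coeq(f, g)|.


The coequalizer Coeq(f, g) = B / ~ has one element per equivalence class.
|B| = 27, |Coeq(f, g)| = 9.
|B| - |Coeq(f, g)| = 27 - 9 = 18.

18


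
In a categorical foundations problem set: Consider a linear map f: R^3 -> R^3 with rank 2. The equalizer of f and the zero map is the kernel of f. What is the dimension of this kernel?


The equalizer of f and the zero map is ker(f).
By the rank-nullity theorem: dim(ker(f)) = dim(domain) - rank(f).
dim(ker(f)) = 3 - 2 = 1

1


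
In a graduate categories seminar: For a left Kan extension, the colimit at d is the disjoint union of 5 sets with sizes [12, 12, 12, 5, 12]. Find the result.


Pointwise, the left Kan extension (Lan_F H)(d) is the colimit, indexed
by the comma category (F downarrow d), of H composed with the
projection (F downarrow d) -> C. Here that colimit is given
as a coproduct (disjoint union) of sets, so its cardinality is the
sum of the sizes of the summands.
Coproduct of sets with sizes: 12 + 12 + 12 + 5 + 12
= 53

53


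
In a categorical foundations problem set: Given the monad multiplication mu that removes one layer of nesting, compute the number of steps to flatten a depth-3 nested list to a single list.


Each application of mu: T^2 -> T removes one layer of nesting.
Starting at depth 3 (i.e., T^3(X)), we need to reach T(X).
Number of mu applications = 3 - 1 = 2

2


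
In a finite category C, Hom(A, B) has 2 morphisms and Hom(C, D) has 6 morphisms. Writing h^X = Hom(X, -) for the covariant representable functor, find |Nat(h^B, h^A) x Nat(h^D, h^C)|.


By the Yoneda lemma, Nat(h^B, h^A) is isomorphic to Hom(A, B),
so |Nat(h^B, h^A)| = |Hom(A, B)| and |Nat(h^D, h^C)| = |Hom(C, D)|.
|Hom(A, B)| = 2, |Hom(C, D)| = 6.
|Nat(h^B, h^A) x Nat(h^D, h^C)| = 2 * 6 = 12

12
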